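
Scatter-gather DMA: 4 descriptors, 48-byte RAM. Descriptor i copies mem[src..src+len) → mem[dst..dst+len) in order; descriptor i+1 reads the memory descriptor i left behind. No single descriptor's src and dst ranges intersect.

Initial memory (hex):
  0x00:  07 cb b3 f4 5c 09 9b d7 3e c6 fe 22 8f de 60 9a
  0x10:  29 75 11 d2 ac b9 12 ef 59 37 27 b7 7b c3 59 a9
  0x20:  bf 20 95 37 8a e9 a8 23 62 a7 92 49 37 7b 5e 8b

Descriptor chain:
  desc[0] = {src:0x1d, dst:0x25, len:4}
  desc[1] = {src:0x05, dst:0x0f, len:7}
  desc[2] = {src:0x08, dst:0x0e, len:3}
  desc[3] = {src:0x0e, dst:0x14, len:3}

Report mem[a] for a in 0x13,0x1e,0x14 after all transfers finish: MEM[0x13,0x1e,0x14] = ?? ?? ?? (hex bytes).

MEM[0x13,0x1e,0x14] = c6 59 3e

[0] 0x1d->0x25 len=4 : c3 59 a9 bf
[1] 0x05->0x0f len=7 : 09 9b d7 3e c6 fe 22
[2] 0x08->0x0e len=3 : 3e c6 fe
[3] 0x0e->0x14 len=3 : 3e c6 fe
query mem[0x13]=0xc6, mem[0x1e]=0x59, mem[0x14]=0x3e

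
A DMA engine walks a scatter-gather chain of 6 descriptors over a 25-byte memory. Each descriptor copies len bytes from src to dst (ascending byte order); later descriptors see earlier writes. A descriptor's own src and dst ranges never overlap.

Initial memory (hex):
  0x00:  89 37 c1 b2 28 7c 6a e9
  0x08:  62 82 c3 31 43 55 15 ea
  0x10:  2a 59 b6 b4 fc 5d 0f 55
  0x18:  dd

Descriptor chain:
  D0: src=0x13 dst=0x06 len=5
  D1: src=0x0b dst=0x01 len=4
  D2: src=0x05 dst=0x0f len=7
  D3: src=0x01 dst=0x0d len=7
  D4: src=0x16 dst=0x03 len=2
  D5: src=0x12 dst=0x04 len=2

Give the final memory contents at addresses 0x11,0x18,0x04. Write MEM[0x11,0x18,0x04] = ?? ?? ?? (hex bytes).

MEM[0x11,0x18,0x04] = 7c dd b4

  after D0: wrote 5B at 0x06 = b4fc5d0f55
  after D1: wrote 4B at 0x01 = 31435515
  after D2: wrote 7B at 0x0f = 7cb4fc5d0f5531
  after D3: wrote 7B at 0x0d = 314355157cb4fc
  after D4: wrote 2B at 0x03 = 0f55
  after D5: wrote 2B at 0x04 = b4fc
query mem[0x11]=0x7c, mem[0x18]=0xdd, mem[0x04]=0xb4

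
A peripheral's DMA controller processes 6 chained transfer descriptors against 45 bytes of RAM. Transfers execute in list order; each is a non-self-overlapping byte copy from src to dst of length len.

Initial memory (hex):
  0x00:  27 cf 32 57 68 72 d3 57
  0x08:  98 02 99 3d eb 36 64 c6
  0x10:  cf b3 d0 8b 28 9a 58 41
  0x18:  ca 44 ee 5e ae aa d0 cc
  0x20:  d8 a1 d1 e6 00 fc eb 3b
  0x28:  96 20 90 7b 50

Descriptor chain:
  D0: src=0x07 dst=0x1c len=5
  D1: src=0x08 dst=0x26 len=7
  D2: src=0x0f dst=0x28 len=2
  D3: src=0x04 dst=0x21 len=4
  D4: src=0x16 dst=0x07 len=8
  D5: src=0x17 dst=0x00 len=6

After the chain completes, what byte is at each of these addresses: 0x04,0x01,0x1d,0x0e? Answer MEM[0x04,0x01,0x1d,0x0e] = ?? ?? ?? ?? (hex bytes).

MEM[0x04,0x01,0x1d,0x0e] = 5e ca 98 98

#0 dst[0x1c+5] := {0x57,0x98,0x02,0x99,0x3d}
#1 dst[0x26+7] := {0x98,0x02,0x99,0x3d,0xeb,0x36,0x64}
#2 dst[0x28+2] := {0xc6,0xcf}
#3 dst[0x21+4] := {0x68,0x72,0xd3,0x57}
#4 dst[0x07+8] := {0x58,0x41,0xca,0x44,0xee,0x5e,0x57,0x98}
#5 dst[0x00+6] := {0x41,0xca,0x44,0xee,0x5e,0x57}
query mem[0x04]=0x5e, mem[0x01]=0xca, mem[0x1d]=0x98, mem[0x0e]=0x98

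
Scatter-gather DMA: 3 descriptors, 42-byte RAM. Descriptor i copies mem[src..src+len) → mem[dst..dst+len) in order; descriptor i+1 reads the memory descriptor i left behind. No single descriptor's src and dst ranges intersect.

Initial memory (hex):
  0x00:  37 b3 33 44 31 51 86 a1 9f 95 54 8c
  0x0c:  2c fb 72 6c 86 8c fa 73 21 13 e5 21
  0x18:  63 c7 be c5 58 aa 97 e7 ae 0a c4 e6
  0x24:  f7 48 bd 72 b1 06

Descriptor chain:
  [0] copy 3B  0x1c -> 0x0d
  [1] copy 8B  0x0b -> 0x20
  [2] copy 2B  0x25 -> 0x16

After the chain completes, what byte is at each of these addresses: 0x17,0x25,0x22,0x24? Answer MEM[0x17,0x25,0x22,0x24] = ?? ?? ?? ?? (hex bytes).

MEM[0x17,0x25,0x22,0x24] = 8c 86 58 97

[0] 0x1c->0x0d len=3 : 58 aa 97
[1] 0x0b->0x20 len=8 : 8c 2c 58 aa 97 86 8c fa
[2] 0x25->0x16 len=2 : 86 8c
query mem[0x17]=0x8c, mem[0x25]=0x86, mem[0x22]=0x58, mem[0x24]=0x97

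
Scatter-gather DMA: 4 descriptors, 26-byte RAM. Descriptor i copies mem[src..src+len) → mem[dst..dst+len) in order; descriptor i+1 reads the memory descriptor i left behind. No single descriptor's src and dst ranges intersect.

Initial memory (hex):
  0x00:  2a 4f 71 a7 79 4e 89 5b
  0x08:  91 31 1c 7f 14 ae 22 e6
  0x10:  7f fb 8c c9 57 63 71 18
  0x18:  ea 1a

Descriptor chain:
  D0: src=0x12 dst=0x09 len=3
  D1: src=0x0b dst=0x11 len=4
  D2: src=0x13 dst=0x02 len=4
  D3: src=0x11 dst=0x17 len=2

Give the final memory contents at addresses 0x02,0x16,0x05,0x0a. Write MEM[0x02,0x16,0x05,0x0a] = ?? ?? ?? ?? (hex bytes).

#0 dst[0x09+3] := {0x8c,0xc9,0x57}
#1 dst[0x11+4] := {0x57,0x14,0xae,0x22}
#2 dst[0x02+4] := {0xae,0x22,0x63,0x71}
#3 dst[0x17+2] := {0x57,0x14}
query mem[0x02]=0xae, mem[0x16]=0x71, mem[0x05]=0x71, mem[0x0a]=0xc9

MEM[0x02,0x16,0x05,0x0a] = ae 71 71 c9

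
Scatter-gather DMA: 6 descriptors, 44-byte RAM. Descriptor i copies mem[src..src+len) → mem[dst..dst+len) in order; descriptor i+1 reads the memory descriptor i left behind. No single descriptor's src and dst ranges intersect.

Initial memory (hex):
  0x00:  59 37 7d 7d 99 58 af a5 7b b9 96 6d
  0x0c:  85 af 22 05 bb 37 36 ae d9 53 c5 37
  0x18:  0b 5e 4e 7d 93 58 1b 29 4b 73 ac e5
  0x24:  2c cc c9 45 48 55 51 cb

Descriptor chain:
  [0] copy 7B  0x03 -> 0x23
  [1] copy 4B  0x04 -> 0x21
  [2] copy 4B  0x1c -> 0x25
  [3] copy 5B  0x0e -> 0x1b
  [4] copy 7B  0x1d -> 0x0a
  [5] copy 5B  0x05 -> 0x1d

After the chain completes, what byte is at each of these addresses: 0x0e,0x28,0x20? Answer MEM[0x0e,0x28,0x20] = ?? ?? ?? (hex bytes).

MEM[0x0e,0x28,0x20] = 99 29 7b

  after D0: wrote 7B at 0x23 = 7d9958afa57bb9
  after D1: wrote 4B at 0x21 = 9958afa5
  after D2: wrote 4B at 0x25 = 93581b29
  after D3: wrote 5B at 0x1b = 2205bb3736
  after D4: wrote 7B at 0x0a = bb37364b9958af
  after D5: wrote 5B at 0x1d = 58afa57bb9
query mem[0x0e]=0x99, mem[0x28]=0x29, mem[0x20]=0x7b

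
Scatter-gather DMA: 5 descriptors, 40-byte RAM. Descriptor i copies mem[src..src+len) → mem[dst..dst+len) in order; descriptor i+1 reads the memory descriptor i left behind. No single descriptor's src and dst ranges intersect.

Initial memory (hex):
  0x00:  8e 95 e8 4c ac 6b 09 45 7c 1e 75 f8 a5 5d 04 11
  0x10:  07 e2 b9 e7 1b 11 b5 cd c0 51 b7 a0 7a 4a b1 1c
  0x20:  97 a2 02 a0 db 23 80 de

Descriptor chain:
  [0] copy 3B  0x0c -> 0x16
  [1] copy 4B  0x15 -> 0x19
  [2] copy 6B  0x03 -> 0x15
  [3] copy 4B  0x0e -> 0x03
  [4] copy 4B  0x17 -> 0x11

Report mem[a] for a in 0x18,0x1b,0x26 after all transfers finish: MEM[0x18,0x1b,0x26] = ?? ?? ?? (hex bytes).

D0: mem[0x16..0x18] <- [a5 5d 04]
D1: mem[0x19..0x1c] <- [11 a5 5d 04]
D2: mem[0x15..0x1a] <- [4c ac 6b 09 45 7c]
D3: mem[0x03..0x06] <- [04 11 07 e2]
D4: mem[0x11..0x14] <- [6b 09 45 7c]
query mem[0x18]=0x09, mem[0x1b]=0x5d, mem[0x26]=0x80

MEM[0x18,0x1b,0x26] = 09 5d 80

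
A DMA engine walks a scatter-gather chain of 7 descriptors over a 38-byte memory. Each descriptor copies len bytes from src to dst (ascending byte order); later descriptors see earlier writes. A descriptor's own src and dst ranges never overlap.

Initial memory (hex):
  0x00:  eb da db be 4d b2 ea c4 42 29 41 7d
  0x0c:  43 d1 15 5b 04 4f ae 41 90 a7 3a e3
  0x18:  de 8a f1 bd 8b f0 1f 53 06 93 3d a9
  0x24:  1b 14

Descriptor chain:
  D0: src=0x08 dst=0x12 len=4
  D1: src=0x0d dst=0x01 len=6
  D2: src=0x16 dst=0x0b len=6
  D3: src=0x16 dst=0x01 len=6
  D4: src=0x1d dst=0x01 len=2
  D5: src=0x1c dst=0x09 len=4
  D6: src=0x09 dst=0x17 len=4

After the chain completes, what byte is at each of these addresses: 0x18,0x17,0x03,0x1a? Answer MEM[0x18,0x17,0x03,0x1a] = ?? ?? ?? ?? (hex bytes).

  after D0: wrote 4B at 0x12 = 4229417d
  after D1: wrote 6B at 0x01 = d1155b044f42
  after D2: wrote 6B at 0x0b = 3ae3de8af1bd
  after D3: wrote 6B at 0x01 = 3ae3de8af1bd
  after D4: wrote 2B at 0x01 = f01f
  after D5: wrote 4B at 0x09 = 8bf01f53
  after D6: wrote 4B at 0x17 = 8bf01f53
query mem[0x18]=0xf0, mem[0x17]=0x8b, mem[0x03]=0xde, mem[0x1a]=0x53

MEM[0x18,0x17,0x03,0x1a] = f0 8b de 53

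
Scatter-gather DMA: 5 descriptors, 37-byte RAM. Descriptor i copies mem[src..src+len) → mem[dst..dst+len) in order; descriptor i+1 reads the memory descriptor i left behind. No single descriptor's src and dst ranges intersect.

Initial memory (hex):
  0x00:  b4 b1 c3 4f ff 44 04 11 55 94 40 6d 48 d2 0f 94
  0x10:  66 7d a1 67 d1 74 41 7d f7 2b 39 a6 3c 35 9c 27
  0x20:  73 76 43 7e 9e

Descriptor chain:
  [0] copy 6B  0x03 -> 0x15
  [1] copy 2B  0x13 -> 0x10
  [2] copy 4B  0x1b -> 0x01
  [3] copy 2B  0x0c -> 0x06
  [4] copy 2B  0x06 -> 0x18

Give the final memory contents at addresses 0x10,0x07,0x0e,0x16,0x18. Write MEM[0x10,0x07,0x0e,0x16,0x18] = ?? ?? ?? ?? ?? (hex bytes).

[0] 0x03->0x15 len=6 : 4f ff 44 04 11 55
[1] 0x13->0x10 len=2 : 67 d1
[2] 0x1b->0x01 len=4 : a6 3c 35 9c
[3] 0x0c->0x06 len=2 : 48 d2
[4] 0x06->0x18 len=2 : 48 d2
query mem[0x10]=0x67, mem[0x07]=0xd2, mem[0x0e]=0x0f, mem[0x16]=0xff, mem[0x18]=0x48

MEM[0x10,0x07,0x0e,0x16,0x18] = 67 d2 0f ff 48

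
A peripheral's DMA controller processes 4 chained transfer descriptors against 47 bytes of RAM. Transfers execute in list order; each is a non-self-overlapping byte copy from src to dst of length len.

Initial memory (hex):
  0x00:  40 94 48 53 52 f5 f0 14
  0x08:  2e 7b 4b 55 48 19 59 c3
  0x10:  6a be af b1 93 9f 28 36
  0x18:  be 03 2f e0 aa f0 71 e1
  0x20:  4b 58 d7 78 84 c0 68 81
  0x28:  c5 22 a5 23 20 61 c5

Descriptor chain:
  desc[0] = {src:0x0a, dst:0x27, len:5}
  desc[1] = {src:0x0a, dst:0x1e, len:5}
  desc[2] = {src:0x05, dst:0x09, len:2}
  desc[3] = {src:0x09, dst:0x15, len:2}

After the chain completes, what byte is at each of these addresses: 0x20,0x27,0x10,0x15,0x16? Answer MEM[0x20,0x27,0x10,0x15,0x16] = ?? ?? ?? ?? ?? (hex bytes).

MEM[0x20,0x27,0x10,0x15,0x16] = 48 4b 6a f5 f0

[0] 0x0a->0x27 len=5 : 4b 55 48 19 59
[1] 0x0a->0x1e len=5 : 4b 55 48 19 59
[2] 0x05->0x09 len=2 : f5 f0
[3] 0x09->0x15 len=2 : f5 f0
query mem[0x20]=0x48, mem[0x27]=0x4b, mem[0x10]=0x6a, mem[0x15]=0xf5, mem[0x16]=0xf0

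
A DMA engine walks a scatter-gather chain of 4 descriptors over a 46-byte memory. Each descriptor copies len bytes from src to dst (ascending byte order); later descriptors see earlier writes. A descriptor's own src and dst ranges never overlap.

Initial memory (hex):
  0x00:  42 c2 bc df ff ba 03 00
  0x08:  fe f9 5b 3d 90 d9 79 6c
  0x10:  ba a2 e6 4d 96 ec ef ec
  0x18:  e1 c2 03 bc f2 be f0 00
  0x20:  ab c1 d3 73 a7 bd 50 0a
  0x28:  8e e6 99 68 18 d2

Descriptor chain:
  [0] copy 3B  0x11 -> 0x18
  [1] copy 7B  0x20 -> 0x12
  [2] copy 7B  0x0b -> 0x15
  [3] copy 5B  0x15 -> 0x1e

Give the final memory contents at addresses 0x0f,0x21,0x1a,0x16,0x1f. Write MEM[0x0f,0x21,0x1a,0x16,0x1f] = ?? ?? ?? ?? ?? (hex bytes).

D0: mem[0x18..0x1a] <- [a2 e6 4d]
D1: mem[0x12..0x18] <- [ab c1 d3 73 a7 bd 50]
D2: mem[0x15..0x1b] <- [3d 90 d9 79 6c ba a2]
D3: mem[0x1e..0x22] <- [3d 90 d9 79 6c]
query mem[0x0f]=0x6c, mem[0x21]=0x79, mem[0x1a]=0xba, mem[0x16]=0x90, mem[0x1f]=0x90

MEM[0x0f,0x21,0x1a,0x16,0x1f] = 6c 79 ba 90 90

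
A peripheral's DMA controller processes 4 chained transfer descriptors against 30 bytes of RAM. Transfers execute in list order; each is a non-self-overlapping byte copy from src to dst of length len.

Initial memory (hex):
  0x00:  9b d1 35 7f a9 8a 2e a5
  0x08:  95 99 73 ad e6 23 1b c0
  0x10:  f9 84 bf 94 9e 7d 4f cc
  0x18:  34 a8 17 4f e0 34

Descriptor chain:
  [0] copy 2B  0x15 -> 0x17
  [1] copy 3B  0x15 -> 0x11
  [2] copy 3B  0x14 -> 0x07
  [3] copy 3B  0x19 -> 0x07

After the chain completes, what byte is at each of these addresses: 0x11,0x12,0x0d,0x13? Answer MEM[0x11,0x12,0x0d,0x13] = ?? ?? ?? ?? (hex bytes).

MEM[0x11,0x12,0x0d,0x13] = 7d 4f 23 7d

#0 dst[0x17+2] := {0x7d,0x4f}
#1 dst[0x11+3] := {0x7d,0x4f,0x7d}
#2 dst[0x07+3] := {0x9e,0x7d,0x4f}
#3 dst[0x07+3] := {0xa8,0x17,0x4f}
query mem[0x11]=0x7d, mem[0x12]=0x4f, mem[0x0d]=0x23, mem[0x13]=0x7d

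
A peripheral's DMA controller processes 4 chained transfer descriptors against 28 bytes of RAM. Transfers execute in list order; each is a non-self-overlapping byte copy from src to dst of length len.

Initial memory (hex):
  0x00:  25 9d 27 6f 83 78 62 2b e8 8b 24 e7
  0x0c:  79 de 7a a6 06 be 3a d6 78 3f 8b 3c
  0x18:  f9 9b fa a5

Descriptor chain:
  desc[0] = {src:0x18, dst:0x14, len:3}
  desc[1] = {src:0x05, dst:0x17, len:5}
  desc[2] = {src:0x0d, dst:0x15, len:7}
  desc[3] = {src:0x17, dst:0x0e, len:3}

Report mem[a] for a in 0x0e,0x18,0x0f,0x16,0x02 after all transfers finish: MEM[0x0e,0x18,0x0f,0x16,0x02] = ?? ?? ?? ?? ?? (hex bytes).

#0 dst[0x14+3] := {0xf9,0x9b,0xfa}
#1 dst[0x17+5] := {0x78,0x62,0x2b,0xe8,0x8b}
#2 dst[0x15+7] := {0xde,0x7a,0xa6,0x06,0xbe,0x3a,0xd6}
#3 dst[0x0e+3] := {0xa6,0x06,0xbe}
query mem[0x0e]=0xa6, mem[0x18]=0x06, mem[0x0f]=0x06, mem[0x16]=0x7a, mem[0x02]=0x27

MEM[0x0e,0x18,0x0f,0x16,0x02] = a6 06 06 7a 27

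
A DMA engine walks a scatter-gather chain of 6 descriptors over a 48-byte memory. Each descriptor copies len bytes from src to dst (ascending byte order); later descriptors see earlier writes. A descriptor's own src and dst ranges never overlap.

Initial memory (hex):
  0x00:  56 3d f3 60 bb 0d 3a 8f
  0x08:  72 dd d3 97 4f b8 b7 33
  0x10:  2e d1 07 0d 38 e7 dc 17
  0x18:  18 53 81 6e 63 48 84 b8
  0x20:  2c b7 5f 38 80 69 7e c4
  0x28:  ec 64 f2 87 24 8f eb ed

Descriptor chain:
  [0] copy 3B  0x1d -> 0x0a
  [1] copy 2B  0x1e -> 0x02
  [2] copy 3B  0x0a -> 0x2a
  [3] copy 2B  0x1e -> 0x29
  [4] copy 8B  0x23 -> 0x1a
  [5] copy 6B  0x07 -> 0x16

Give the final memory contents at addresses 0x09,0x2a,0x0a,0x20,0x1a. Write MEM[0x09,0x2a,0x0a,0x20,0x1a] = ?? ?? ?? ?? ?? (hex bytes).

MEM[0x09,0x2a,0x0a,0x20,0x1a] = dd b8 48 84 84

D0: mem[0x0a..0x0c] <- [48 84 b8]
D1: mem[0x02..0x03] <- [84 b8]
D2: mem[0x2a..0x2c] <- [48 84 b8]
D3: mem[0x29..0x2a] <- [84 b8]
D4: mem[0x1a..0x21] <- [38 80 69 7e c4 ec 84 b8]
D5: mem[0x16..0x1b] <- [8f 72 dd 48 84 b8]
query mem[0x09]=0xdd, mem[0x2a]=0xb8, mem[0x0a]=0x48, mem[0x20]=0x84, mem[0x1a]=0x84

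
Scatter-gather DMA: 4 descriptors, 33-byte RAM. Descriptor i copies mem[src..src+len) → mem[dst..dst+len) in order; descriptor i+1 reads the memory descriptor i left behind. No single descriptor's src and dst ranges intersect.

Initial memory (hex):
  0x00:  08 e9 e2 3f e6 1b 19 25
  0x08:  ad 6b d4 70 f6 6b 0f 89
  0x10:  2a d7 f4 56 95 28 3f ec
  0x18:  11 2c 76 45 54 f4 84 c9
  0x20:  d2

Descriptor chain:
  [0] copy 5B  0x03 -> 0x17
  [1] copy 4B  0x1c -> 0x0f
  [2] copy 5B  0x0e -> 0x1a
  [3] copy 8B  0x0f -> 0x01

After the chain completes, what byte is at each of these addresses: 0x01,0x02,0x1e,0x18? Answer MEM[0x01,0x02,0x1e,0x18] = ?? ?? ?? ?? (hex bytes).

D0: mem[0x17..0x1b] <- [3f e6 1b 19 25]
D1: mem[0x0f..0x12] <- [54 f4 84 c9]
D2: mem[0x1a..0x1e] <- [0f 54 f4 84 c9]
D3: mem[0x01..0x08] <- [54 f4 84 c9 56 95 28 3f]
query mem[0x01]=0x54, mem[0x02]=0xf4, mem[0x1e]=0xc9, mem[0x18]=0xe6

MEM[0x01,0x02,0x1e,0x18] = 54 f4 c9 e6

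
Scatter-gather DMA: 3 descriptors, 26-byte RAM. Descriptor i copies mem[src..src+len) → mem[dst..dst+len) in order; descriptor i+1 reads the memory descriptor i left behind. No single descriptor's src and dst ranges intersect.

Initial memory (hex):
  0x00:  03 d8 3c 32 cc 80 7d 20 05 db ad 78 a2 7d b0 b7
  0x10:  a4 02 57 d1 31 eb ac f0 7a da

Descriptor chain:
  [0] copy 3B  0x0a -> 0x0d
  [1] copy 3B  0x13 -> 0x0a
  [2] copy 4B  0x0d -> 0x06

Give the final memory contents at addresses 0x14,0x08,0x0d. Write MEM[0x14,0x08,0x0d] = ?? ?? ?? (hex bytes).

  after D0: wrote 3B at 0x0d = ad78a2
  after D1: wrote 3B at 0x0a = d131eb
  after D2: wrote 4B at 0x06 = ad78a2a4
query mem[0x14]=0x31, mem[0x08]=0xa2, mem[0x0d]=0xad

MEM[0x14,0x08,0x0d] = 31 a2 ad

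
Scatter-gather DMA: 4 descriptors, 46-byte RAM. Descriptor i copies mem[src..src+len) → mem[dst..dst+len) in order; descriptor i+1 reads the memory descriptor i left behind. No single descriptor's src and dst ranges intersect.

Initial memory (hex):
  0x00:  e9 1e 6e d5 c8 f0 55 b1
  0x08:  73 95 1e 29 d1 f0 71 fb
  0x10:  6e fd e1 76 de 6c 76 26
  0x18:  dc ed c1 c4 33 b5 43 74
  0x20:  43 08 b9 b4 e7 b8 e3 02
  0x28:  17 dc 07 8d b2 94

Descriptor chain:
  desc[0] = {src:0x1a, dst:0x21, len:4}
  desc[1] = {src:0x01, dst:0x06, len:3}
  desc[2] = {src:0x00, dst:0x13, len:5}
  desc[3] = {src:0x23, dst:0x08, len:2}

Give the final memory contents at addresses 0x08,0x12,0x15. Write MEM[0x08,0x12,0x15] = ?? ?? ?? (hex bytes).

  after D0: wrote 4B at 0x21 = c1c433b5
  after D1: wrote 3B at 0x06 = 1e6ed5
  after D2: wrote 5B at 0x13 = e91e6ed5c8
  after D3: wrote 2B at 0x08 = 33b5
query mem[0x08]=0x33, mem[0x12]=0xe1, mem[0x15]=0x6e

MEM[0x08,0x12,0x15] = 33 e1 6e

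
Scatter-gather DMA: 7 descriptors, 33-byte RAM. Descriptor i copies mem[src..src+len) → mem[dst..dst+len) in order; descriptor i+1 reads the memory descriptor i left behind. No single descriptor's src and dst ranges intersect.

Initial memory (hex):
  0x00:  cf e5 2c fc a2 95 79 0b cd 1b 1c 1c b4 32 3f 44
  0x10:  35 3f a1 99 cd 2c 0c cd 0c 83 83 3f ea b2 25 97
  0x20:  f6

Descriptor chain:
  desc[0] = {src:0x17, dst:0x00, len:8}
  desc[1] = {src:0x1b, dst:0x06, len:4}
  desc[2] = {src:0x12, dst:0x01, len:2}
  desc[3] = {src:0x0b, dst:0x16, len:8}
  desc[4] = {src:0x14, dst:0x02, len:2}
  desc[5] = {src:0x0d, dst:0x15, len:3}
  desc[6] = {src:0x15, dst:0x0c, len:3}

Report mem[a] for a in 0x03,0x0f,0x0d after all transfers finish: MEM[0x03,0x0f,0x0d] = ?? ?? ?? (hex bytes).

  after D0: wrote 8B at 0x00 = cd0c83833feab225
  after D1: wrote 4B at 0x06 = 3feab225
  after D2: wrote 2B at 0x01 = a199
  after D3: wrote 8B at 0x16 = 1cb4323f44353fa1
  after D4: wrote 2B at 0x02 = cd2c
  after D5: wrote 3B at 0x15 = 323f44
  after D6: wrote 3B at 0x0c = 323f44
query mem[0x03]=0x2c, mem[0x0f]=0x44, mem[0x0d]=0x3f

MEM[0x03,0x0f,0x0d] = 2c 44 3f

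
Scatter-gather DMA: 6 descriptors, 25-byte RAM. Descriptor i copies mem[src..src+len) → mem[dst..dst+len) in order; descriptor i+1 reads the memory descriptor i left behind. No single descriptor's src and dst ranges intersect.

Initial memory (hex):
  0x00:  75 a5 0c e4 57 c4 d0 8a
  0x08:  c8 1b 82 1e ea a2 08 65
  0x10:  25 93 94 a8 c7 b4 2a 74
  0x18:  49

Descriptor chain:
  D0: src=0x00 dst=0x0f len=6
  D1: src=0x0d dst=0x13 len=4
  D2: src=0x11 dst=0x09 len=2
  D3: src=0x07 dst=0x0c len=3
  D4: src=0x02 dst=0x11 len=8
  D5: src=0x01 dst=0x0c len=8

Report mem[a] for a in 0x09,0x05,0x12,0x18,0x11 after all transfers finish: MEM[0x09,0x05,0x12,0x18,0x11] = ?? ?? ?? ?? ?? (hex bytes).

MEM[0x09,0x05,0x12,0x18,0x11] = 0c c4 8a 0c d0

#0 dst[0x0f+6] := {0x75,0xa5,0x0c,0xe4,0x57,0xc4}
#1 dst[0x13+4] := {0xa2,0x08,0x75,0xa5}
#2 dst[0x09+2] := {0x0c,0xe4}
#3 dst[0x0c+3] := {0x8a,0xc8,0x0c}
#4 dst[0x11+8] := {0x0c,0xe4,0x57,0xc4,0xd0,0x8a,0xc8,0x0c}
#5 dst[0x0c+8] := {0xa5,0x0c,0xe4,0x57,0xc4,0xd0,0x8a,0xc8}
query mem[0x09]=0x0c, mem[0x05]=0xc4, mem[0x12]=0x8a, mem[0x18]=0x0c, mem[0x11]=0xd0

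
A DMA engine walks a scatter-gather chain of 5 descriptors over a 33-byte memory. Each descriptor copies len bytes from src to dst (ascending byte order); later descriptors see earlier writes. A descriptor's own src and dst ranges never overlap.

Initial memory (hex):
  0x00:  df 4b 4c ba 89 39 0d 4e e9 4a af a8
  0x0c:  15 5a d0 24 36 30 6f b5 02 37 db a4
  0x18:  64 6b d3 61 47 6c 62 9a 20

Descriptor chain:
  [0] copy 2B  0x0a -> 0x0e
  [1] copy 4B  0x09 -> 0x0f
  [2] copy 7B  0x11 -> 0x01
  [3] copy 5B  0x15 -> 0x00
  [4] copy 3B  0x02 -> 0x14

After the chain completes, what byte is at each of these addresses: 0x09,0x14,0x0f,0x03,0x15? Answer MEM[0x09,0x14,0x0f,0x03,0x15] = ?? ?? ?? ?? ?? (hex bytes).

MEM[0x09,0x14,0x0f,0x03,0x15] = 4a a4 4a 64 64

D0: mem[0x0e..0x0f] <- [af a8]
D1: mem[0x0f..0x12] <- [4a af a8 15]
D2: mem[0x01..0x07] <- [a8 15 b5 02 37 db a4]
D3: mem[0x00..0x04] <- [37 db a4 64 6b]
D4: mem[0x14..0x16] <- [a4 64 6b]
query mem[0x09]=0x4a, mem[0x14]=0xa4, mem[0x0f]=0x4a, mem[0x03]=0x64, mem[0x15]=0x64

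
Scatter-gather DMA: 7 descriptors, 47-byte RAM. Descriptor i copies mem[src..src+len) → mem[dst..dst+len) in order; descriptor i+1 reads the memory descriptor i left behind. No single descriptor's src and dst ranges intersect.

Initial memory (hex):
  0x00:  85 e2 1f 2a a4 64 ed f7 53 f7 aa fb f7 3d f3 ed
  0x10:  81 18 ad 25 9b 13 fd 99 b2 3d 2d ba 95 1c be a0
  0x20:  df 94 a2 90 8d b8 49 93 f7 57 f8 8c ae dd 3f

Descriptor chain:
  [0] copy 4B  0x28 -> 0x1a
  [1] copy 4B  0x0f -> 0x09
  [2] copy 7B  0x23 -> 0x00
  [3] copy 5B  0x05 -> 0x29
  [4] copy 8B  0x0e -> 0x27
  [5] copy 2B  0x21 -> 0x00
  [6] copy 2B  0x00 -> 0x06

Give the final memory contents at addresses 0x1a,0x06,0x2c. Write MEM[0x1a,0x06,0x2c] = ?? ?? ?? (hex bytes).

MEM[0x1a,0x06,0x2c] = f7 94 25

[0] 0x28->0x1a len=4 : f7 57 f8 8c
[1] 0x0f->0x09 len=4 : ed 81 18 ad
[2] 0x23->0x00 len=7 : 90 8d b8 49 93 f7 57
[3] 0x05->0x29 len=5 : f7 57 f7 53 ed
[4] 0x0e->0x27 len=8 : f3 ed 81 18 ad 25 9b 13
[5] 0x21->0x00 len=2 : 94 a2
[6] 0x00->0x06 len=2 : 94 a2
query mem[0x1a]=0xf7, mem[0x06]=0x94, mem[0x2c]=0x25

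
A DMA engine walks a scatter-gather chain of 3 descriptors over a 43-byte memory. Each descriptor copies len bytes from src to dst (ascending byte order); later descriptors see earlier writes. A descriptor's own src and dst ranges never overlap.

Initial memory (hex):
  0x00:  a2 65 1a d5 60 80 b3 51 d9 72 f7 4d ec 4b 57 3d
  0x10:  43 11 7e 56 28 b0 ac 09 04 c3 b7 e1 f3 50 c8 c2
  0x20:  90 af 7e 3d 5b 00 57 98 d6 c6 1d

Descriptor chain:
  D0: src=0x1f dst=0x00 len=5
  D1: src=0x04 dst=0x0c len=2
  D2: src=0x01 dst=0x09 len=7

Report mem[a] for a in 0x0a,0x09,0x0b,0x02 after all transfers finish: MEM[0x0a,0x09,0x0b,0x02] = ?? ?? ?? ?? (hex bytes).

MEM[0x0a,0x09,0x0b,0x02] = af 90 7e af

  after D0: wrote 5B at 0x00 = c290af7e3d
  after D1: wrote 2B at 0x0c = 3d80
  after D2: wrote 7B at 0x09 = 90af7e3d80b351
query mem[0x0a]=0xaf, mem[0x09]=0x90, mem[0x0b]=0x7e, mem[0x02]=0xaf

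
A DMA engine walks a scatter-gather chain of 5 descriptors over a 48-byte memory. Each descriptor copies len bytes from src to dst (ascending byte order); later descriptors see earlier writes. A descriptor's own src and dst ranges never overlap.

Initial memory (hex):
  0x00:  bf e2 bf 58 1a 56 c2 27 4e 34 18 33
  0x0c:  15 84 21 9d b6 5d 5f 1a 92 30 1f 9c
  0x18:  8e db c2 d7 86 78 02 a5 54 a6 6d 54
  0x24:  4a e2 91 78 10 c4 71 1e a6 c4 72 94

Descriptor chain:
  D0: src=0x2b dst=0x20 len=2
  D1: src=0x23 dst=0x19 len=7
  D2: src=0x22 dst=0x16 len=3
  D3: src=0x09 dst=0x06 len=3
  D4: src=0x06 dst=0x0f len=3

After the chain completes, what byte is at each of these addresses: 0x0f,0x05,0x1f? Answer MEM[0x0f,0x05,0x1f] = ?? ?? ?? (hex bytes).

MEM[0x0f,0x05,0x1f] = 34 56 c4

#0 dst[0x20+2] := {0x1e,0xa6}
#1 dst[0x19+7] := {0x54,0x4a,0xe2,0x91,0x78,0x10,0xc4}
#2 dst[0x16+3] := {0x6d,0x54,0x4a}
#3 dst[0x06+3] := {0x34,0x18,0x33}
#4 dst[0x0f+3] := {0x34,0x18,0x33}
query mem[0x0f]=0x34, mem[0x05]=0x56, mem[0x1f]=0xc4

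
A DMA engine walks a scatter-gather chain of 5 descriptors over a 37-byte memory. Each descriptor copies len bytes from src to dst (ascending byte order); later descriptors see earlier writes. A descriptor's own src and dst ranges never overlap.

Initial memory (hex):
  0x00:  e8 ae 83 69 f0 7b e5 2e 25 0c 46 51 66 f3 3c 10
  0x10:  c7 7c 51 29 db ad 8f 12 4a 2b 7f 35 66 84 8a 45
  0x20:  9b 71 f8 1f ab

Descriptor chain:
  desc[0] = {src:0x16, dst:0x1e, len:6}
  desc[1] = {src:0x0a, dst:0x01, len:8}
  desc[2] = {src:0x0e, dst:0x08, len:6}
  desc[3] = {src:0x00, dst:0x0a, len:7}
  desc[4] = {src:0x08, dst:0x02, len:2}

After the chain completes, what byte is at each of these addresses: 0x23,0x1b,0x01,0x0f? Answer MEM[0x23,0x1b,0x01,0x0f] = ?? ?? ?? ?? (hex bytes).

MEM[0x23,0x1b,0x01,0x0f] = 35 35 46 3c

  after D0: wrote 6B at 0x1e = 8f124a2b7f35
  after D1: wrote 8B at 0x01 = 465166f33c10c77c
  after D2: wrote 6B at 0x08 = 3c10c77c5129
  after D3: wrote 7B at 0x0a = e8465166f33c10
  after D4: wrote 2B at 0x02 = 3c10
query mem[0x23]=0x35, mem[0x1b]=0x35, mem[0x01]=0x46, mem[0x0f]=0x3c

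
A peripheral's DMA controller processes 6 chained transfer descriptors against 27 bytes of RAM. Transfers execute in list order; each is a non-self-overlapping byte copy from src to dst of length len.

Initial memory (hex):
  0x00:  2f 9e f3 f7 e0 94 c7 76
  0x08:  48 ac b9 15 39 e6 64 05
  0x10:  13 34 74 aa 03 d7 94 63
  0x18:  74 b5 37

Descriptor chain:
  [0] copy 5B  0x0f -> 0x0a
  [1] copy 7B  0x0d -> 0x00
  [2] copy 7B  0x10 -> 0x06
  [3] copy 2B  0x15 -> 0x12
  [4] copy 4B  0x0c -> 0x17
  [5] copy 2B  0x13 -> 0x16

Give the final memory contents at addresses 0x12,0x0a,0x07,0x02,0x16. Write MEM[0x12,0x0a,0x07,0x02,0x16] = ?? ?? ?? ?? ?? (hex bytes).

#0 dst[0x0a+5] := {0x05,0x13,0x34,0x74,0xaa}
#1 dst[0x00+7] := {0x74,0xaa,0x05,0x13,0x34,0x74,0xaa}
#2 dst[0x06+7] := {0x13,0x34,0x74,0xaa,0x03,0xd7,0x94}
#3 dst[0x12+2] := {0xd7,0x94}
#4 dst[0x17+4] := {0x94,0x74,0xaa,0x05}
#5 dst[0x16+2] := {0x94,0x03}
query mem[0x12]=0xd7, mem[0x0a]=0x03, mem[0x07]=0x34, mem[0x02]=0x05, mem[0x16]=0x94

MEM[0x12,0x0a,0x07,0x02,0x16] = d7 03 34 05 94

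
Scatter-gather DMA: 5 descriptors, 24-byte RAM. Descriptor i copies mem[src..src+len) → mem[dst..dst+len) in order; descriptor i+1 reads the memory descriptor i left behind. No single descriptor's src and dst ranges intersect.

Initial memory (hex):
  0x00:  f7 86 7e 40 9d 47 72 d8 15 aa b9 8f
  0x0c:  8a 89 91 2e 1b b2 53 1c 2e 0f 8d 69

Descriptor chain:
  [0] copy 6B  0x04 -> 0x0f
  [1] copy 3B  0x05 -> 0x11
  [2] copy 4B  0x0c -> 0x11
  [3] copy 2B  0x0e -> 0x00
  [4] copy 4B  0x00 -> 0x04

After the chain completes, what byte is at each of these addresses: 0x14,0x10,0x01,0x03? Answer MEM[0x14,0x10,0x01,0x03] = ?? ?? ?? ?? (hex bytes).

  after D0: wrote 6B at 0x0f = 9d4772d815aa
  after D1: wrote 3B at 0x11 = 4772d8
  after D2: wrote 4B at 0x11 = 8a89919d
  after D3: wrote 2B at 0x00 = 919d
  after D4: wrote 4B at 0x04 = 919d7e40
query mem[0x14]=0x9d, mem[0x10]=0x47, mem[0x01]=0x9d, mem[0x03]=0x40

MEM[0x14,0x10,0x01,0x03] = 9d 47 9d 40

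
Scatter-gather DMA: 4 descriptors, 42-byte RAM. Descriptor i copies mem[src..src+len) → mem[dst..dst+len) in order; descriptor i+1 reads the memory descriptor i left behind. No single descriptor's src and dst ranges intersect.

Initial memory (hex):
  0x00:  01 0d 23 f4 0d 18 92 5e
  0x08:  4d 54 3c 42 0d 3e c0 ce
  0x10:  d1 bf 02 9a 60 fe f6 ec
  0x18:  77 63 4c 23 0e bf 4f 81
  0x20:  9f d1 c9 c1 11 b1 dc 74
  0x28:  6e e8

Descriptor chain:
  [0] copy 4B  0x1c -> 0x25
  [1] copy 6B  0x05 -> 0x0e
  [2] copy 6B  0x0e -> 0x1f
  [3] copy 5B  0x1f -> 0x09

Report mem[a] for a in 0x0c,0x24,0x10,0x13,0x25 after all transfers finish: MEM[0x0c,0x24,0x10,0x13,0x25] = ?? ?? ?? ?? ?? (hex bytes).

D0: mem[0x25..0x28] <- [0e bf 4f 81]
D1: mem[0x0e..0x13] <- [18 92 5e 4d 54 3c]
D2: mem[0x1f..0x24] <- [18 92 5e 4d 54 3c]
D3: mem[0x09..0x0d] <- [18 92 5e 4d 54]
query mem[0x0c]=0x4d, mem[0x24]=0x3c, mem[0x10]=0x5e, mem[0x13]=0x3c, mem[0x25]=0x0e

MEM[0x0c,0x24,0x10,0x13,0x25] = 4d 3c 5e 3c 0e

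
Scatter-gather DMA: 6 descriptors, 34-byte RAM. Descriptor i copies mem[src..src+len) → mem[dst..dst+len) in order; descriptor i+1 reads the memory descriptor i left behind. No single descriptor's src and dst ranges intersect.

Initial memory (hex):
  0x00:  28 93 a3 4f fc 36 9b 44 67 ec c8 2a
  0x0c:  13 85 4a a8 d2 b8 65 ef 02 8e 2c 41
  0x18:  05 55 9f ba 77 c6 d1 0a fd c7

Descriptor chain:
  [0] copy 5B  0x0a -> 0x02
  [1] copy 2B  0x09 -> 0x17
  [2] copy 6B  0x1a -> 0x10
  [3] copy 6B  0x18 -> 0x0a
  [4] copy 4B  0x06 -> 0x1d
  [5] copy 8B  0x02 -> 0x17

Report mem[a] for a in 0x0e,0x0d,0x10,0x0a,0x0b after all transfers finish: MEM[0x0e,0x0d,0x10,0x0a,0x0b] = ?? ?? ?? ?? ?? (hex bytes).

MEM[0x0e,0x0d,0x10,0x0a,0x0b] = 77 ba 9f c8 55

[0] 0x0a->0x02 len=5 : c8 2a 13 85 4a
[1] 0x09->0x17 len=2 : ec c8
[2] 0x1a->0x10 len=6 : 9f ba 77 c6 d1 0a
[3] 0x18->0x0a len=6 : c8 55 9f ba 77 c6
[4] 0x06->0x1d len=4 : 4a 44 67 ec
[5] 0x02->0x17 len=8 : c8 2a 13 85 4a 44 67 ec
query mem[0x0e]=0x77, mem[0x0d]=0xba, mem[0x10]=0x9f, mem[0x0a]=0xc8, mem[0x0b]=0x55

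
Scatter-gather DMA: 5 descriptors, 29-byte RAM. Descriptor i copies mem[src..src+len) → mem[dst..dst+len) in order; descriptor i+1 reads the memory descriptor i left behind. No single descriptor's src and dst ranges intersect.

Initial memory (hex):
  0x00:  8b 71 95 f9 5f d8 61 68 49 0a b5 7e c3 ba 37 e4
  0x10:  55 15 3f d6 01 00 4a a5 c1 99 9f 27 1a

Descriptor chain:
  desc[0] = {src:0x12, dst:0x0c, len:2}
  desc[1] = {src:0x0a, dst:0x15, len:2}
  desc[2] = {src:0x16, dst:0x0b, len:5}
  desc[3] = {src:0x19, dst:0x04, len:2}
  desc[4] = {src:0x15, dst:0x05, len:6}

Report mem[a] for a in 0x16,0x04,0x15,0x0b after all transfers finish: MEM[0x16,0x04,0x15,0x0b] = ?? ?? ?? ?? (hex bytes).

MEM[0x16,0x04,0x15,0x0b] = 7e 99 b5 7e

  after D0: wrote 2B at 0x0c = 3fd6
  after D1: wrote 2B at 0x15 = b57e
  after D2: wrote 5B at 0x0b = 7ea5c1999f
  after D3: wrote 2B at 0x04 = 999f
  after D4: wrote 6B at 0x05 = b57ea5c1999f
query mem[0x16]=0x7e, mem[0x04]=0x99, mem[0x15]=0xb5, mem[0x0b]=0x7e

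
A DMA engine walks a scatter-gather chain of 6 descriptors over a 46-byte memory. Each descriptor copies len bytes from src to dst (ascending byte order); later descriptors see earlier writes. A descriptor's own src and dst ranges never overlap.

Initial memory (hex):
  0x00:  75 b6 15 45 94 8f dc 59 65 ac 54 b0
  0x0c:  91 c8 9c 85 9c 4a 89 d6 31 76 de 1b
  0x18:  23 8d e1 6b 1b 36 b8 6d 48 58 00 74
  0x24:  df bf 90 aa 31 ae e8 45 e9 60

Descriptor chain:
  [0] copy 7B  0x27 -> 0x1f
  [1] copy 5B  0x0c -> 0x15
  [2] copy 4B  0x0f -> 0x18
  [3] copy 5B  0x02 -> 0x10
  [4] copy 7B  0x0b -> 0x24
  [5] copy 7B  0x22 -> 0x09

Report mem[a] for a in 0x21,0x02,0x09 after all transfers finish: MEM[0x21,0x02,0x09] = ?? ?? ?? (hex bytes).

MEM[0x21,0x02,0x09] = ae 15 e8

[0] 0x27->0x1f len=7 : aa 31 ae e8 45 e9 60
[1] 0x0c->0x15 len=5 : 91 c8 9c 85 9c
[2] 0x0f->0x18 len=4 : 85 9c 4a 89
[3] 0x02->0x10 len=5 : 15 45 94 8f dc
[4] 0x0b->0x24 len=7 : b0 91 c8 9c 85 15 45
[5] 0x22->0x09 len=7 : e8 45 b0 91 c8 9c 85
query mem[0x21]=0xae, mem[0x02]=0x15, mem[0x09]=0xe8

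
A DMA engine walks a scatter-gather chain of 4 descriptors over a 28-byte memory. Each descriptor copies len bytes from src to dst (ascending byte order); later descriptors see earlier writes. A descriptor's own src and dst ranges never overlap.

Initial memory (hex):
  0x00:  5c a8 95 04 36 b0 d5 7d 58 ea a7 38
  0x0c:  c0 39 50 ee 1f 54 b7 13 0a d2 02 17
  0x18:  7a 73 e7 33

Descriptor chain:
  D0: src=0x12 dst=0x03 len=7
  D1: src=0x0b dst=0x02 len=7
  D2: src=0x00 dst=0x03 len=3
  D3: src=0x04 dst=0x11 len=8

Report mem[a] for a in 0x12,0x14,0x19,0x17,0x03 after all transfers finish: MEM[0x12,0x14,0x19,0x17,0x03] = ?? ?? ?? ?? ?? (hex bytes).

MEM[0x12,0x14,0x19,0x17,0x03] = 38 1f 73 a7 5c

  after D0: wrote 7B at 0x03 = b7130ad202177a
  after D1: wrote 7B at 0x02 = 38c03950ee1f54
  after D2: wrote 3B at 0x03 = 5ca838
  after D3: wrote 8B at 0x11 = a838ee1f547aa738
query mem[0x12]=0x38, mem[0x14]=0x1f, mem[0x19]=0x73, mem[0x17]=0xa7, mem[0x03]=0x5c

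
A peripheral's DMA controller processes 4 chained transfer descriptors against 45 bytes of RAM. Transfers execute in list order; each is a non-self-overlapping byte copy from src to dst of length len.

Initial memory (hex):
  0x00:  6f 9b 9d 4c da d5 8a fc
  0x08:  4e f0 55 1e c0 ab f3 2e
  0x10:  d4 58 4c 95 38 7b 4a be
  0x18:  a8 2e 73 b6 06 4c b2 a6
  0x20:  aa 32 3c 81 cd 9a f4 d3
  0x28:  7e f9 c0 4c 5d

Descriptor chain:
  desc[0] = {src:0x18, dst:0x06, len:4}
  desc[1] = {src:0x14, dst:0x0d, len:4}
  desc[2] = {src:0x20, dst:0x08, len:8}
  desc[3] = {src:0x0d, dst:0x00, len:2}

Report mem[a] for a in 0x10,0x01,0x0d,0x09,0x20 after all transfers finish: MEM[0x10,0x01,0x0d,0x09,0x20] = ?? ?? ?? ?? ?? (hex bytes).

MEM[0x10,0x01,0x0d,0x09,0x20] = be f4 9a 32 aa

  after D0: wrote 4B at 0x06 = a82e73b6
  after D1: wrote 4B at 0x0d = 387b4abe
  after D2: wrote 8B at 0x08 = aa323c81cd9af4d3
  after D3: wrote 2B at 0x00 = 9af4
query mem[0x10]=0xbe, mem[0x01]=0xf4, mem[0x0d]=0x9a, mem[0x09]=0x32, mem[0x20]=0xaa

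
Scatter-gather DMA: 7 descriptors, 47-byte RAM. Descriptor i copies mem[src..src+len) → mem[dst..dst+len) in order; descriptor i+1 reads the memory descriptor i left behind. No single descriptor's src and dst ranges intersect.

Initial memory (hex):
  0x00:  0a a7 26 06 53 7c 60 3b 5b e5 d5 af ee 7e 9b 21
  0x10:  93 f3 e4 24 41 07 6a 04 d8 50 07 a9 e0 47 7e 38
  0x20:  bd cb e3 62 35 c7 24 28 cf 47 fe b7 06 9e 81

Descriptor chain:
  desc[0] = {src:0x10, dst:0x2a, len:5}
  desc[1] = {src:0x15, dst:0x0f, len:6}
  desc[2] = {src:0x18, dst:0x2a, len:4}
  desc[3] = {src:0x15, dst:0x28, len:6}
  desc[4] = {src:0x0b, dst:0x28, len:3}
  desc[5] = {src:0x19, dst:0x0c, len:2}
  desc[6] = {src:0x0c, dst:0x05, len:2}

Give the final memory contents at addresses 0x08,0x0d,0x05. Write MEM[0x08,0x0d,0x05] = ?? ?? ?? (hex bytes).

D0: mem[0x2a..0x2e] <- [93 f3 e4 24 41]
D1: mem[0x0f..0x14] <- [07 6a 04 d8 50 07]
D2: mem[0x2a..0x2d] <- [d8 50 07 a9]
D3: mem[0x28..0x2d] <- [07 6a 04 d8 50 07]
D4: mem[0x28..0x2a] <- [af ee 7e]
D5: mem[0x0c..0x0d] <- [50 07]
D6: mem[0x05..0x06] <- [50 07]
query mem[0x08]=0x5b, mem[0x0d]=0x07, mem[0x05]=0x50

MEM[0x08,0x0d,0x05] = 5b 07 50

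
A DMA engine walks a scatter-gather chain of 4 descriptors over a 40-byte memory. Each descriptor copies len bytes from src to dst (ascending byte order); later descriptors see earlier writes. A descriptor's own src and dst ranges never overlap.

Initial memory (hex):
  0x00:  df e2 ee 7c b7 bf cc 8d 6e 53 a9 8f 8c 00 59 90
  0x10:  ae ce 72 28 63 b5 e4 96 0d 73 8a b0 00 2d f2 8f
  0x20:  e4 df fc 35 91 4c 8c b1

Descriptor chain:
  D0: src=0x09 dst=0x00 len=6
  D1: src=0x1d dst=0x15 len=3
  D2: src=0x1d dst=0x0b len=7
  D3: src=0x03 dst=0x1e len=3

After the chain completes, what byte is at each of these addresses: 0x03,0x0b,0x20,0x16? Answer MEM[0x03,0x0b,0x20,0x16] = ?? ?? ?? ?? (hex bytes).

[0] 0x09->0x00 len=6 : 53 a9 8f 8c 00 59
[1] 0x1d->0x15 len=3 : 2d f2 8f
[2] 0x1d->0x0b len=7 : 2d f2 8f e4 df fc 35
[3] 0x03->0x1e len=3 : 8c 00 59
query mem[0x03]=0x8c, mem[0x0b]=0x2d, mem[0x20]=0x59, mem[0x16]=0xf2

MEM[0x03,0x0b,0x20,0x16] = 8c 2d 59 f2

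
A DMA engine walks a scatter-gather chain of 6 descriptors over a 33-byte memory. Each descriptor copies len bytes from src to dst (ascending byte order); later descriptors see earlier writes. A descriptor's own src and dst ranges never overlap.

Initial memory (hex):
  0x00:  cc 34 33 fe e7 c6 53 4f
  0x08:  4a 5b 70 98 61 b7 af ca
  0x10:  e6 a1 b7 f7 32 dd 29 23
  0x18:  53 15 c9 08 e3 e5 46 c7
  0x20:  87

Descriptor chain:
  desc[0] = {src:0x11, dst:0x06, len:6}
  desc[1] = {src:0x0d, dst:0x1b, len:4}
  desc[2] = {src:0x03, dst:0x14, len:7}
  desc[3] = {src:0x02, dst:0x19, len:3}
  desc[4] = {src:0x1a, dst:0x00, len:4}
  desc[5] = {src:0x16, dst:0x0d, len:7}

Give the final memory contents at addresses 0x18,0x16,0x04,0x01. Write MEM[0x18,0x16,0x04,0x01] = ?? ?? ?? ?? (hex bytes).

MEM[0x18,0x16,0x04,0x01] = b7 c6 e7 e7

[0] 0x11->0x06 len=6 : a1 b7 f7 32 dd 29
[1] 0x0d->0x1b len=4 : b7 af ca e6
[2] 0x03->0x14 len=7 : fe e7 c6 a1 b7 f7 32
[3] 0x02->0x19 len=3 : 33 fe e7
[4] 0x1a->0x00 len=4 : fe e7 af ca
[5] 0x16->0x0d len=7 : c6 a1 b7 33 fe e7 af
query mem[0x18]=0xb7, mem[0x16]=0xc6, mem[0x04]=0xe7, mem[0x01]=0xe7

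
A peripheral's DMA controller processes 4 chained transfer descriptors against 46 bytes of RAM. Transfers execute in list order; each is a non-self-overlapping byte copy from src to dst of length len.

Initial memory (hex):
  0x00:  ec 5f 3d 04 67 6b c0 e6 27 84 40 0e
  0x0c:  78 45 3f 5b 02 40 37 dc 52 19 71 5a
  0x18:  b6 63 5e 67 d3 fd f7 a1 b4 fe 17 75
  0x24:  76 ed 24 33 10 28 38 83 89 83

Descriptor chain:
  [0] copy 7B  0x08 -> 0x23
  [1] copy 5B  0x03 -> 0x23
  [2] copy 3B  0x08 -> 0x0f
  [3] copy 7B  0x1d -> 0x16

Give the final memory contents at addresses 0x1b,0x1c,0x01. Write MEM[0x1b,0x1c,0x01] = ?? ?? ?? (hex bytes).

D0: mem[0x23..0x29] <- [27 84 40 0e 78 45 3f]
D1: mem[0x23..0x27] <- [04 67 6b c0 e6]
D2: mem[0x0f..0x11] <- [27 84 40]
D3: mem[0x16..0x1c] <- [fd f7 a1 b4 fe 17 04]
query mem[0x1b]=0x17, mem[0x1c]=0x04, mem[0x01]=0x5f

MEM[0x1b,0x1c,0x01] = 17 04 5f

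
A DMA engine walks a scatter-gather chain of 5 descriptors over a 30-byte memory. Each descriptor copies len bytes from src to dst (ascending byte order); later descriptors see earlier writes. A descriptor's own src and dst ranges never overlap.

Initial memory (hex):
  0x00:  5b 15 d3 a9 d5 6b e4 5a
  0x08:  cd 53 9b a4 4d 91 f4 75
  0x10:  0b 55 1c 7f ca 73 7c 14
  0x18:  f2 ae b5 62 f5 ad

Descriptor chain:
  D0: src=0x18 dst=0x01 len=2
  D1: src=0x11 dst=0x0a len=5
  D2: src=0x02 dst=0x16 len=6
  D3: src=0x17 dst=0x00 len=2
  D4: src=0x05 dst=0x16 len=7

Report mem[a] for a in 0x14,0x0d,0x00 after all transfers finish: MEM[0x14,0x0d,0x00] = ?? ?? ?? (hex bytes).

[0] 0x18->0x01 len=2 : f2 ae
[1] 0x11->0x0a len=5 : 55 1c 7f ca 73
[2] 0x02->0x16 len=6 : ae a9 d5 6b e4 5a
[3] 0x17->0x00 len=2 : a9 d5
[4] 0x05->0x16 len=7 : 6b e4 5a cd 53 55 1c
query mem[0x14]=0xca, mem[0x0d]=0xca, mem[0x00]=0xa9

MEM[0x14,0x0d,0x00] = ca ca a9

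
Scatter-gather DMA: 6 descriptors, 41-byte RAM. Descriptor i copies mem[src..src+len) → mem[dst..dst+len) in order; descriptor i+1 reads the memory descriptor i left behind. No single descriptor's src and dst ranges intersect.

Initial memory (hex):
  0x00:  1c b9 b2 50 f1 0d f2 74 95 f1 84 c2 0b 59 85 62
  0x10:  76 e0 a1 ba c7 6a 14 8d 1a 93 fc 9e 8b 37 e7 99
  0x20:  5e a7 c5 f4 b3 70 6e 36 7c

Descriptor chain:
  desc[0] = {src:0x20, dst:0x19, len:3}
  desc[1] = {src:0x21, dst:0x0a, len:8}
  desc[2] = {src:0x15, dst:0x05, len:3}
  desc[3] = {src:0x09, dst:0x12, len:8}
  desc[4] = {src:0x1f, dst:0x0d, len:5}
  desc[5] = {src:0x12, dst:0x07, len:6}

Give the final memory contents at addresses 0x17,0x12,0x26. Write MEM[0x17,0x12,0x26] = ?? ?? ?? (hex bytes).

MEM[0x17,0x12,0x26] = 70 f1 6e

D0: mem[0x19..0x1b] <- [5e a7 c5]
D1: mem[0x0a..0x11] <- [a7 c5 f4 b3 70 6e 36 7c]
D2: mem[0x05..0x07] <- [6a 14 8d]
D3: mem[0x12..0x19] <- [f1 a7 c5 f4 b3 70 6e 36]
D4: mem[0x0d..0x11] <- [99 5e a7 c5 f4]
D5: mem[0x07..0x0c] <- [f1 a7 c5 f4 b3 70]
query mem[0x17]=0x70, mem[0x12]=0xf1, mem[0x26]=0x6e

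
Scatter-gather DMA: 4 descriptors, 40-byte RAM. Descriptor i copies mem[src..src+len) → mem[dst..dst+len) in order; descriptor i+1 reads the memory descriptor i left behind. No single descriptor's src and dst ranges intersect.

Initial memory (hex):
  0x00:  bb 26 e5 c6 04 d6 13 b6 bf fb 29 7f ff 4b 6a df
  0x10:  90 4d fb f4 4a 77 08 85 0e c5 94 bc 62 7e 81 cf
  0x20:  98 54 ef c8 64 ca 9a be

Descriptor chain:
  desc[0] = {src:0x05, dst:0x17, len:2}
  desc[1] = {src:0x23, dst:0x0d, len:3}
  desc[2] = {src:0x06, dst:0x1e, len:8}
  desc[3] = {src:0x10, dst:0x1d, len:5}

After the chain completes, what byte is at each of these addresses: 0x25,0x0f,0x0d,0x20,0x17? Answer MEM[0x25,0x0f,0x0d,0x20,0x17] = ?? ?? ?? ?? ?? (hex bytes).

MEM[0x25,0x0f,0x0d,0x20,0x17] = c8 ca c8 f4 d6

D0: mem[0x17..0x18] <- [d6 13]
D1: mem[0x0d..0x0f] <- [c8 64 ca]
D2: mem[0x1e..0x25] <- [13 b6 bf fb 29 7f ff c8]
D3: mem[0x1d..0x21] <- [90 4d fb f4 4a]
query mem[0x25]=0xc8, mem[0x0f]=0xca, mem[0x0d]=0xc8, mem[0x20]=0xf4, mem[0x17]=0xd6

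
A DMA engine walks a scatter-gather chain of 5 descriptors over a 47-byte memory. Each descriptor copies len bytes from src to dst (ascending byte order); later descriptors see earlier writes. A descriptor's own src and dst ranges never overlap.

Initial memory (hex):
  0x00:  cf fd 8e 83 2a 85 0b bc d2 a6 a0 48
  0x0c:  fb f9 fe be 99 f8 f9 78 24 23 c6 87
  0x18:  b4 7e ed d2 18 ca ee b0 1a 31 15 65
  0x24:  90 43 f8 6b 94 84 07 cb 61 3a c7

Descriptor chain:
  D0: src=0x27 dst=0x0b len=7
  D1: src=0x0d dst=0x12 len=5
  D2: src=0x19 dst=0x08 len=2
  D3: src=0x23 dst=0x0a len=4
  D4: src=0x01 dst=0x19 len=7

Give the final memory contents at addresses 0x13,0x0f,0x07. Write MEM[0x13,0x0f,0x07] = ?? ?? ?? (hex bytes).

MEM[0x13,0x0f,0x07] = 07 cb bc

D0: mem[0x0b..0x11] <- [6b 94 84 07 cb 61 3a]
D1: mem[0x12..0x16] <- [84 07 cb 61 3a]
D2: mem[0x08..0x09] <- [7e ed]
D3: mem[0x0a..0x0d] <- [65 90 43 f8]
D4: mem[0x19..0x1f] <- [fd 8e 83 2a 85 0b bc]
query mem[0x13]=0x07, mem[0x0f]=0xcb, mem[0x07]=0xbc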